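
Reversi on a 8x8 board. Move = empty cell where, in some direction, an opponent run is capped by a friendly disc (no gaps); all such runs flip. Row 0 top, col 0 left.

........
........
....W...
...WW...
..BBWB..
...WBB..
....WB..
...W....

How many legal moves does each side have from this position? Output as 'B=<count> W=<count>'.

Answer: B=9 W=7

Derivation:
-- B to move --
(1,3): no bracket -> illegal
(1,4): flips 3 -> legal
(1,5): flips 2 -> legal
(2,2): flips 2 -> legal
(2,3): flips 2 -> legal
(2,5): flips 1 -> legal
(3,2): no bracket -> illegal
(3,5): no bracket -> illegal
(5,2): flips 1 -> legal
(6,2): no bracket -> illegal
(6,3): flips 2 -> legal
(7,2): no bracket -> illegal
(7,4): flips 1 -> legal
(7,5): flips 2 -> legal
B mobility = 9
-- W to move --
(3,1): flips 1 -> legal
(3,2): no bracket -> illegal
(3,5): no bracket -> illegal
(3,6): no bracket -> illegal
(4,1): flips 2 -> legal
(4,6): flips 2 -> legal
(5,1): flips 1 -> legal
(5,2): flips 1 -> legal
(5,6): flips 3 -> legal
(6,3): no bracket -> illegal
(6,6): flips 2 -> legal
(7,4): no bracket -> illegal
(7,5): no bracket -> illegal
(7,6): no bracket -> illegal
W mobility = 7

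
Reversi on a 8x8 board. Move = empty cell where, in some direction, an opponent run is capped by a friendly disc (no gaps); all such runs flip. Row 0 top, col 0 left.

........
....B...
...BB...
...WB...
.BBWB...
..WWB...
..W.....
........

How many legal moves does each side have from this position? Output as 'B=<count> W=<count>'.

-- B to move --
(2,2): flips 1 -> legal
(3,2): flips 2 -> legal
(5,1): flips 2 -> legal
(6,1): flips 2 -> legal
(6,3): flips 4 -> legal
(6,4): flips 1 -> legal
(7,1): flips 2 -> legal
(7,2): flips 2 -> legal
(7,3): no bracket -> illegal
B mobility = 8
-- W to move --
(0,3): no bracket -> illegal
(0,4): no bracket -> illegal
(0,5): no bracket -> illegal
(1,2): no bracket -> illegal
(1,3): flips 1 -> legal
(1,5): flips 1 -> legal
(2,2): no bracket -> illegal
(2,5): flips 1 -> legal
(3,0): flips 1 -> legal
(3,1): flips 1 -> legal
(3,2): flips 1 -> legal
(3,5): flips 2 -> legal
(4,0): flips 2 -> legal
(4,5): flips 1 -> legal
(5,0): no bracket -> illegal
(5,1): flips 1 -> legal
(5,5): flips 2 -> legal
(6,3): no bracket -> illegal
(6,4): no bracket -> illegal
(6,5): flips 1 -> legal
W mobility = 12

Answer: B=8 W=12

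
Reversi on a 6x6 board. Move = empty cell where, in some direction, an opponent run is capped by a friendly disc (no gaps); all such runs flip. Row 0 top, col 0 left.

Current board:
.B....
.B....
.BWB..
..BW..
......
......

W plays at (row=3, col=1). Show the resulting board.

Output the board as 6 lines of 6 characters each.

Answer: .B....
.B....
.BWB..
.WWW..
......
......

Derivation:
Place W at (3,1); scan 8 dirs for brackets.
Dir NW: first cell '.' (not opp) -> no flip
Dir N: opp run (2,1) (1,1) (0,1), next=edge -> no flip
Dir NE: first cell 'W' (not opp) -> no flip
Dir W: first cell '.' (not opp) -> no flip
Dir E: opp run (3,2) capped by W -> flip
Dir SW: first cell '.' (not opp) -> no flip
Dir S: first cell '.' (not opp) -> no flip
Dir SE: first cell '.' (not opp) -> no flip
All flips: (3,2)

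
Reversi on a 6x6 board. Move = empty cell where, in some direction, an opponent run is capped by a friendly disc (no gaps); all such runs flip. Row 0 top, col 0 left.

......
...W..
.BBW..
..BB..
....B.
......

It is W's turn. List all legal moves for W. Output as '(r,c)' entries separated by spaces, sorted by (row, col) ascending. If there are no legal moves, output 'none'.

(1,0): no bracket -> illegal
(1,1): no bracket -> illegal
(1,2): no bracket -> illegal
(2,0): flips 2 -> legal
(2,4): no bracket -> illegal
(3,0): no bracket -> illegal
(3,1): flips 1 -> legal
(3,4): no bracket -> illegal
(3,5): no bracket -> illegal
(4,1): flips 1 -> legal
(4,2): no bracket -> illegal
(4,3): flips 1 -> legal
(4,5): no bracket -> illegal
(5,3): no bracket -> illegal
(5,4): no bracket -> illegal
(5,5): no bracket -> illegal

Answer: (2,0) (3,1) (4,1) (4,3)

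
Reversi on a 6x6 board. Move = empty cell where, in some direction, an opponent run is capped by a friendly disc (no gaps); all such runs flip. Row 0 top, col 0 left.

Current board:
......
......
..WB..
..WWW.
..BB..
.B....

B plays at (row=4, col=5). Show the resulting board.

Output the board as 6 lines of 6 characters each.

Answer: ......
......
..WB..
..WWB.
..BB.B
.B....

Derivation:
Place B at (4,5); scan 8 dirs for brackets.
Dir NW: opp run (3,4) capped by B -> flip
Dir N: first cell '.' (not opp) -> no flip
Dir NE: edge -> no flip
Dir W: first cell '.' (not opp) -> no flip
Dir E: edge -> no flip
Dir SW: first cell '.' (not opp) -> no flip
Dir S: first cell '.' (not opp) -> no flip
Dir SE: edge -> no flip
All flips: (3,4)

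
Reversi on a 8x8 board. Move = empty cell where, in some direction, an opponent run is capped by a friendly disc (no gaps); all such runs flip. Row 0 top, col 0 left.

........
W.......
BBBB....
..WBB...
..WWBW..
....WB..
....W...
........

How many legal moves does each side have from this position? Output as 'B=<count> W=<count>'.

Answer: B=12 W=10

Derivation:
-- B to move --
(0,0): flips 1 -> legal
(0,1): no bracket -> illegal
(1,1): no bracket -> illegal
(3,1): flips 1 -> legal
(3,5): flips 1 -> legal
(3,6): no bracket -> illegal
(4,1): flips 3 -> legal
(4,6): flips 1 -> legal
(5,1): flips 1 -> legal
(5,2): flips 3 -> legal
(5,3): flips 2 -> legal
(5,6): flips 1 -> legal
(6,3): no bracket -> illegal
(6,5): flips 3 -> legal
(7,3): flips 1 -> legal
(7,4): flips 2 -> legal
(7,5): no bracket -> illegal
B mobility = 12
-- W to move --
(1,1): no bracket -> illegal
(1,2): flips 3 -> legal
(1,3): flips 2 -> legal
(1,4): flips 1 -> legal
(2,4): flips 3 -> legal
(2,5): flips 1 -> legal
(3,0): flips 1 -> legal
(3,1): no bracket -> illegal
(3,5): flips 2 -> legal
(4,6): flips 1 -> legal
(5,3): no bracket -> illegal
(5,6): flips 1 -> legal
(6,5): flips 1 -> legal
(6,6): no bracket -> illegal
W mobility = 10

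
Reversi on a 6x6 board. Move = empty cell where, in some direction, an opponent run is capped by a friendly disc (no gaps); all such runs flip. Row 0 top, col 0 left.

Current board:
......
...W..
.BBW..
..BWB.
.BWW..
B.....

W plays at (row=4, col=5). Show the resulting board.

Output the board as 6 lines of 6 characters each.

Answer: ......
...W..
.BBW..
..BWW.
.BWW.W
B.....

Derivation:
Place W at (4,5); scan 8 dirs for brackets.
Dir NW: opp run (3,4) capped by W -> flip
Dir N: first cell '.' (not opp) -> no flip
Dir NE: edge -> no flip
Dir W: first cell '.' (not opp) -> no flip
Dir E: edge -> no flip
Dir SW: first cell '.' (not opp) -> no flip
Dir S: first cell '.' (not opp) -> no flip
Dir SE: edge -> no flip
All flips: (3,4)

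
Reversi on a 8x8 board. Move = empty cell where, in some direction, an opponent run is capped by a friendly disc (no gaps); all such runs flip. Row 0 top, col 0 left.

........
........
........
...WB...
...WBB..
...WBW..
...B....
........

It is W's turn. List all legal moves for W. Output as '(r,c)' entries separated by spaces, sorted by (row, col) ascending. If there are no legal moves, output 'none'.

Answer: (2,5) (3,5) (4,6) (6,5) (7,3)

Derivation:
(2,3): no bracket -> illegal
(2,4): no bracket -> illegal
(2,5): flips 1 -> legal
(3,5): flips 3 -> legal
(3,6): no bracket -> illegal
(4,6): flips 2 -> legal
(5,2): no bracket -> illegal
(5,6): no bracket -> illegal
(6,2): no bracket -> illegal
(6,4): no bracket -> illegal
(6,5): flips 1 -> legal
(7,2): no bracket -> illegal
(7,3): flips 1 -> legal
(7,4): no bracket -> illegal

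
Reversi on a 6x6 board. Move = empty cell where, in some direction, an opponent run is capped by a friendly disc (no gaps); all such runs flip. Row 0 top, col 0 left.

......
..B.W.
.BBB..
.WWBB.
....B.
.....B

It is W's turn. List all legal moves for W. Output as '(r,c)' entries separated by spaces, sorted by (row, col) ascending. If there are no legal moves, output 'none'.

(0,1): no bracket -> illegal
(0,2): flips 2 -> legal
(0,3): no bracket -> illegal
(1,0): flips 1 -> legal
(1,1): flips 1 -> legal
(1,3): flips 1 -> legal
(2,0): no bracket -> illegal
(2,4): no bracket -> illegal
(2,5): no bracket -> illegal
(3,0): no bracket -> illegal
(3,5): flips 2 -> legal
(4,2): no bracket -> illegal
(4,3): no bracket -> illegal
(4,5): no bracket -> illegal
(5,3): no bracket -> illegal
(5,4): no bracket -> illegal

Answer: (0,2) (1,0) (1,1) (1,3) (3,5)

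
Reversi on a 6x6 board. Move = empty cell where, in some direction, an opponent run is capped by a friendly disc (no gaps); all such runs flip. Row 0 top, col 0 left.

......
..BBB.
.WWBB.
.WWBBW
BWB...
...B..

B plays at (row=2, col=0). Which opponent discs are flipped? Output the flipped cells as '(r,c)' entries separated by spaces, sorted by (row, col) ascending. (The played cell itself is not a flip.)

Dir NW: edge -> no flip
Dir N: first cell '.' (not opp) -> no flip
Dir NE: first cell '.' (not opp) -> no flip
Dir W: edge -> no flip
Dir E: opp run (2,1) (2,2) capped by B -> flip
Dir SW: edge -> no flip
Dir S: first cell '.' (not opp) -> no flip
Dir SE: opp run (3,1) capped by B -> flip

Answer: (2,1) (2,2) (3,1)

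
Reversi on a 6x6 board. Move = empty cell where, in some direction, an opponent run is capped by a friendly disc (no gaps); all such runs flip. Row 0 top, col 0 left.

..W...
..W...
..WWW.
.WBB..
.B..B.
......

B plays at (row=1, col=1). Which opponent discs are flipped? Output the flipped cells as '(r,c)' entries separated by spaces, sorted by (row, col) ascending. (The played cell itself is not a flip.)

Answer: (2,2)

Derivation:
Dir NW: first cell '.' (not opp) -> no flip
Dir N: first cell '.' (not opp) -> no flip
Dir NE: opp run (0,2), next=edge -> no flip
Dir W: first cell '.' (not opp) -> no flip
Dir E: opp run (1,2), next='.' -> no flip
Dir SW: first cell '.' (not opp) -> no flip
Dir S: first cell '.' (not opp) -> no flip
Dir SE: opp run (2,2) capped by B -> flip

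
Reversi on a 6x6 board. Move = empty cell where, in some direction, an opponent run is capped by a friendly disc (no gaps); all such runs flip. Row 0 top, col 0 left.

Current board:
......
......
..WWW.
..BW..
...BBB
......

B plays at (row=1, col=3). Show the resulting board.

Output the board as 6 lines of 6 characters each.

Answer: ......
...B..
..WBW.
..BB..
...BBB
......

Derivation:
Place B at (1,3); scan 8 dirs for brackets.
Dir NW: first cell '.' (not opp) -> no flip
Dir N: first cell '.' (not opp) -> no flip
Dir NE: first cell '.' (not opp) -> no flip
Dir W: first cell '.' (not opp) -> no flip
Dir E: first cell '.' (not opp) -> no flip
Dir SW: opp run (2,2), next='.' -> no flip
Dir S: opp run (2,3) (3,3) capped by B -> flip
Dir SE: opp run (2,4), next='.' -> no flip
All flips: (2,3) (3,3)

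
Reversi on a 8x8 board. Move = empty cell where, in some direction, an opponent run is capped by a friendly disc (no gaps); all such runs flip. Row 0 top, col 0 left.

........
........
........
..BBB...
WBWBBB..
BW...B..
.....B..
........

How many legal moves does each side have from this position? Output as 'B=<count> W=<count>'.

-- B to move --
(3,0): flips 1 -> legal
(3,1): no bracket -> illegal
(5,2): flips 2 -> legal
(5,3): no bracket -> illegal
(6,0): flips 2 -> legal
(6,1): flips 1 -> legal
(6,2): no bracket -> illegal
B mobility = 4
-- W to move --
(2,1): no bracket -> illegal
(2,2): flips 1 -> legal
(2,3): no bracket -> illegal
(2,4): flips 1 -> legal
(2,5): no bracket -> illegal
(3,0): no bracket -> illegal
(3,1): flips 1 -> legal
(3,5): no bracket -> illegal
(3,6): no bracket -> illegal
(4,6): flips 3 -> legal
(5,2): no bracket -> illegal
(5,3): no bracket -> illegal
(5,4): no bracket -> illegal
(5,6): no bracket -> illegal
(6,0): flips 1 -> legal
(6,1): no bracket -> illegal
(6,4): no bracket -> illegal
(6,6): no bracket -> illegal
(7,4): no bracket -> illegal
(7,5): no bracket -> illegal
(7,6): no bracket -> illegal
W mobility = 5

Answer: B=4 W=5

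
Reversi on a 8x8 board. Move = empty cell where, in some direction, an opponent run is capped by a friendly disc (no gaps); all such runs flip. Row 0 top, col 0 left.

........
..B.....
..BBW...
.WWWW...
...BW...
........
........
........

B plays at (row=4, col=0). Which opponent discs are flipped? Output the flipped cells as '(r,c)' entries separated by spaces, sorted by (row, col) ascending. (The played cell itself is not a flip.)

Dir NW: edge -> no flip
Dir N: first cell '.' (not opp) -> no flip
Dir NE: opp run (3,1) capped by B -> flip
Dir W: edge -> no flip
Dir E: first cell '.' (not opp) -> no flip
Dir SW: edge -> no flip
Dir S: first cell '.' (not opp) -> no flip
Dir SE: first cell '.' (not opp) -> no flip

Answer: (3,1)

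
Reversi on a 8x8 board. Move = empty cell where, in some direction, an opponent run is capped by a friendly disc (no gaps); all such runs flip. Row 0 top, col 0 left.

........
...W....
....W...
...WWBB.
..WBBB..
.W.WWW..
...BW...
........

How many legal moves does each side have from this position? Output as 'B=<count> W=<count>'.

-- B to move --
(0,2): flips 2 -> legal
(0,3): no bracket -> illegal
(0,4): no bracket -> illegal
(1,2): no bracket -> illegal
(1,4): flips 2 -> legal
(1,5): no bracket -> illegal
(2,2): flips 1 -> legal
(2,3): flips 2 -> legal
(2,5): flips 1 -> legal
(3,1): no bracket -> illegal
(3,2): flips 2 -> legal
(4,0): no bracket -> illegal
(4,1): flips 1 -> legal
(4,6): no bracket -> illegal
(5,0): no bracket -> illegal
(5,2): no bracket -> illegal
(5,6): no bracket -> illegal
(6,0): no bracket -> illegal
(6,1): no bracket -> illegal
(6,2): flips 1 -> legal
(6,5): flips 3 -> legal
(6,6): flips 1 -> legal
(7,3): no bracket -> illegal
(7,4): flips 2 -> legal
(7,5): no bracket -> illegal
B mobility = 11
-- W to move --
(2,5): flips 2 -> legal
(2,6): flips 2 -> legal
(2,7): flips 2 -> legal
(3,2): flips 1 -> legal
(3,7): flips 2 -> legal
(4,6): flips 4 -> legal
(4,7): no bracket -> illegal
(5,2): flips 1 -> legal
(5,6): flips 1 -> legal
(6,2): flips 1 -> legal
(7,2): flips 1 -> legal
(7,3): flips 1 -> legal
(7,4): no bracket -> illegal
W mobility = 11

Answer: B=11 W=11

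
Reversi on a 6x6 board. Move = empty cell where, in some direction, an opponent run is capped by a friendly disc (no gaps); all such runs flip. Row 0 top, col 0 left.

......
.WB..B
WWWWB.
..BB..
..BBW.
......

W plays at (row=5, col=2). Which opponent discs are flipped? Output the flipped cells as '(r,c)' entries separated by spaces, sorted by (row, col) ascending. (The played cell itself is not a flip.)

Dir NW: first cell '.' (not opp) -> no flip
Dir N: opp run (4,2) (3,2) capped by W -> flip
Dir NE: opp run (4,3), next='.' -> no flip
Dir W: first cell '.' (not opp) -> no flip
Dir E: first cell '.' (not opp) -> no flip
Dir SW: edge -> no flip
Dir S: edge -> no flip
Dir SE: edge -> no flip

Answer: (3,2) (4,2)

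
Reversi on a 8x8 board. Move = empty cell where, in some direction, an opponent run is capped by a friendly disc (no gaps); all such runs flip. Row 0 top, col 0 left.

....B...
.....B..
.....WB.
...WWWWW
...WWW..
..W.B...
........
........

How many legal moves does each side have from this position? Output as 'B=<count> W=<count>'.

Answer: B=6 W=7

Derivation:
-- B to move --
(1,4): no bracket -> illegal
(1,6): no bracket -> illegal
(2,2): no bracket -> illegal
(2,3): no bracket -> illegal
(2,4): flips 3 -> legal
(2,7): flips 2 -> legal
(3,2): flips 1 -> legal
(4,1): no bracket -> illegal
(4,2): no bracket -> illegal
(4,6): flips 1 -> legal
(4,7): no bracket -> illegal
(5,1): no bracket -> illegal
(5,3): flips 2 -> legal
(5,5): flips 3 -> legal
(5,6): no bracket -> illegal
(6,1): no bracket -> illegal
(6,2): no bracket -> illegal
(6,3): no bracket -> illegal
B mobility = 6
-- W to move --
(0,3): no bracket -> illegal
(0,5): flips 1 -> legal
(0,6): no bracket -> illegal
(1,3): no bracket -> illegal
(1,4): no bracket -> illegal
(1,6): flips 1 -> legal
(1,7): flips 1 -> legal
(2,4): no bracket -> illegal
(2,7): flips 1 -> legal
(5,3): no bracket -> illegal
(5,5): no bracket -> illegal
(6,3): flips 1 -> legal
(6,4): flips 1 -> legal
(6,5): flips 1 -> legal
W mobility = 7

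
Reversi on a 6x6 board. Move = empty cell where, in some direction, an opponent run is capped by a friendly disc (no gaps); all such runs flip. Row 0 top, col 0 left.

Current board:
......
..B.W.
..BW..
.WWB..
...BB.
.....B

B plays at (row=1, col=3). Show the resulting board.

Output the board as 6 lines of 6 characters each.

Answer: ......
..BBW.
..BB..
.WWB..
...BB.
.....B

Derivation:
Place B at (1,3); scan 8 dirs for brackets.
Dir NW: first cell '.' (not opp) -> no flip
Dir N: first cell '.' (not opp) -> no flip
Dir NE: first cell '.' (not opp) -> no flip
Dir W: first cell 'B' (not opp) -> no flip
Dir E: opp run (1,4), next='.' -> no flip
Dir SW: first cell 'B' (not opp) -> no flip
Dir S: opp run (2,3) capped by B -> flip
Dir SE: first cell '.' (not opp) -> no flip
All flips: (2,3)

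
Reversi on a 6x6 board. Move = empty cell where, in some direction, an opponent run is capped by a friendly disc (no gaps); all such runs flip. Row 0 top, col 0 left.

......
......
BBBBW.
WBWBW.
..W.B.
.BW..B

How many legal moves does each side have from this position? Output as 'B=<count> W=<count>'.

-- B to move --
(1,3): no bracket -> illegal
(1,4): flips 2 -> legal
(1,5): flips 1 -> legal
(2,5): flips 1 -> legal
(3,5): flips 1 -> legal
(4,0): flips 1 -> legal
(4,1): flips 1 -> legal
(4,3): flips 1 -> legal
(4,5): flips 1 -> legal
(5,3): flips 2 -> legal
B mobility = 9
-- W to move --
(1,0): flips 2 -> legal
(1,1): no bracket -> illegal
(1,2): flips 3 -> legal
(1,3): no bracket -> illegal
(1,4): flips 1 -> legal
(3,5): no bracket -> illegal
(4,0): no bracket -> illegal
(4,1): no bracket -> illegal
(4,3): no bracket -> illegal
(4,5): no bracket -> illegal
(5,0): flips 1 -> legal
(5,3): no bracket -> illegal
(5,4): flips 1 -> legal
W mobility = 5

Answer: B=9 W=5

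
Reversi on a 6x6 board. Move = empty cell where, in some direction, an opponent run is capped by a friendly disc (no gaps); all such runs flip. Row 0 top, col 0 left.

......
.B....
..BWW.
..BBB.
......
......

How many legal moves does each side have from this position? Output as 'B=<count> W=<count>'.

Answer: B=5 W=6

Derivation:
-- B to move --
(1,2): flips 1 -> legal
(1,3): flips 1 -> legal
(1,4): flips 2 -> legal
(1,5): flips 1 -> legal
(2,5): flips 2 -> legal
(3,5): no bracket -> illegal
B mobility = 5
-- W to move --
(0,0): no bracket -> illegal
(0,1): no bracket -> illegal
(0,2): no bracket -> illegal
(1,0): no bracket -> illegal
(1,2): no bracket -> illegal
(1,3): no bracket -> illegal
(2,0): no bracket -> illegal
(2,1): flips 1 -> legal
(2,5): no bracket -> illegal
(3,1): no bracket -> illegal
(3,5): no bracket -> illegal
(4,1): flips 1 -> legal
(4,2): flips 1 -> legal
(4,3): flips 1 -> legal
(4,4): flips 1 -> legal
(4,5): flips 1 -> legal
W mobility = 6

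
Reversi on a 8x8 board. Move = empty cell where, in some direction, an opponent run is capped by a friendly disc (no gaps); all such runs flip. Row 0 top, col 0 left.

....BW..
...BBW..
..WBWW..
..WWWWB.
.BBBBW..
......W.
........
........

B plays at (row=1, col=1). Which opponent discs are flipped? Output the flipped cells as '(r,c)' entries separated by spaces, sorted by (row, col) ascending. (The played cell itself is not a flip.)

Dir NW: first cell '.' (not opp) -> no flip
Dir N: first cell '.' (not opp) -> no flip
Dir NE: first cell '.' (not opp) -> no flip
Dir W: first cell '.' (not opp) -> no flip
Dir E: first cell '.' (not opp) -> no flip
Dir SW: first cell '.' (not opp) -> no flip
Dir S: first cell '.' (not opp) -> no flip
Dir SE: opp run (2,2) (3,3) capped by B -> flip

Answer: (2,2) (3,3)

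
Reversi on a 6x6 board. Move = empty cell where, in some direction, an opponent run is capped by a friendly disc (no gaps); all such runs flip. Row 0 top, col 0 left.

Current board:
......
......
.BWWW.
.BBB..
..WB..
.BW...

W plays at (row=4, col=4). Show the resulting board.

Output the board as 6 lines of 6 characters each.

Answer: ......
......
.BWWW.
.BBW..
..WWW.
.BW...

Derivation:
Place W at (4,4); scan 8 dirs for brackets.
Dir NW: opp run (3,3) capped by W -> flip
Dir N: first cell '.' (not opp) -> no flip
Dir NE: first cell '.' (not opp) -> no flip
Dir W: opp run (4,3) capped by W -> flip
Dir E: first cell '.' (not opp) -> no flip
Dir SW: first cell '.' (not opp) -> no flip
Dir S: first cell '.' (not opp) -> no flip
Dir SE: first cell '.' (not opp) -> no flip
All flips: (3,3) (4,3)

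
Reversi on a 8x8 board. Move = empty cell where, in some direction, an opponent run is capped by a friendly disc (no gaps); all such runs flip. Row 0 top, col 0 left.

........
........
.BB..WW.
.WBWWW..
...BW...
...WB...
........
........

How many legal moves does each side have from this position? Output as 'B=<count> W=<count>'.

-- B to move --
(1,4): no bracket -> illegal
(1,5): no bracket -> illegal
(1,6): flips 2 -> legal
(1,7): no bracket -> illegal
(2,0): no bracket -> illegal
(2,3): flips 1 -> legal
(2,4): flips 2 -> legal
(2,7): no bracket -> illegal
(3,0): flips 1 -> legal
(3,6): flips 3 -> legal
(3,7): no bracket -> illegal
(4,0): flips 1 -> legal
(4,1): flips 1 -> legal
(4,2): no bracket -> illegal
(4,5): flips 1 -> legal
(4,6): no bracket -> illegal
(5,2): flips 1 -> legal
(5,5): flips 2 -> legal
(6,2): no bracket -> illegal
(6,3): flips 1 -> legal
(6,4): no bracket -> illegal
B mobility = 11
-- W to move --
(1,0): no bracket -> illegal
(1,1): flips 2 -> legal
(1,2): no bracket -> illegal
(1,3): flips 1 -> legal
(2,0): no bracket -> illegal
(2,3): no bracket -> illegal
(3,0): no bracket -> illegal
(4,1): no bracket -> illegal
(4,2): flips 1 -> legal
(4,5): no bracket -> illegal
(5,2): flips 1 -> legal
(5,5): flips 1 -> legal
(6,3): no bracket -> illegal
(6,4): flips 1 -> legal
(6,5): no bracket -> illegal
W mobility = 6

Answer: B=11 W=6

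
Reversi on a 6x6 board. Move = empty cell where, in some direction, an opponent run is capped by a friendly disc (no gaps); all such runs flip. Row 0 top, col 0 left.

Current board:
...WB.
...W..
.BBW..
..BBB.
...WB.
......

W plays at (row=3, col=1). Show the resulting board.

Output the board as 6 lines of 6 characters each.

Place W at (3,1); scan 8 dirs for brackets.
Dir NW: first cell '.' (not opp) -> no flip
Dir N: opp run (2,1), next='.' -> no flip
Dir NE: opp run (2,2) capped by W -> flip
Dir W: first cell '.' (not opp) -> no flip
Dir E: opp run (3,2) (3,3) (3,4), next='.' -> no flip
Dir SW: first cell '.' (not opp) -> no flip
Dir S: first cell '.' (not opp) -> no flip
Dir SE: first cell '.' (not opp) -> no flip
All flips: (2,2)

Answer: ...WB.
...W..
.BWW..
.WBBB.
...WB.
......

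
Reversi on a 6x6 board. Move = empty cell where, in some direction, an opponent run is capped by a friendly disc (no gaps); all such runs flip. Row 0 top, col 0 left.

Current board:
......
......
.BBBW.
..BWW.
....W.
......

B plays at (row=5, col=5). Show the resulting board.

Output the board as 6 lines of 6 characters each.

Place B at (5,5); scan 8 dirs for brackets.
Dir NW: opp run (4,4) (3,3) capped by B -> flip
Dir N: first cell '.' (not opp) -> no flip
Dir NE: edge -> no flip
Dir W: first cell '.' (not opp) -> no flip
Dir E: edge -> no flip
Dir SW: edge -> no flip
Dir S: edge -> no flip
Dir SE: edge -> no flip
All flips: (3,3) (4,4)

Answer: ......
......
.BBBW.
..BBW.
....B.
.....B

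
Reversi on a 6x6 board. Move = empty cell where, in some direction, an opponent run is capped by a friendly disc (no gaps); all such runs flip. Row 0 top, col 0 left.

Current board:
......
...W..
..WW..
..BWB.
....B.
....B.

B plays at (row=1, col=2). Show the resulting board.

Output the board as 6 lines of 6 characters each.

Answer: ......
..BW..
..BB..
..BWB.
....B.
....B.

Derivation:
Place B at (1,2); scan 8 dirs for brackets.
Dir NW: first cell '.' (not opp) -> no flip
Dir N: first cell '.' (not opp) -> no flip
Dir NE: first cell '.' (not opp) -> no flip
Dir W: first cell '.' (not opp) -> no flip
Dir E: opp run (1,3), next='.' -> no flip
Dir SW: first cell '.' (not opp) -> no flip
Dir S: opp run (2,2) capped by B -> flip
Dir SE: opp run (2,3) capped by B -> flip
All flips: (2,2) (2,3)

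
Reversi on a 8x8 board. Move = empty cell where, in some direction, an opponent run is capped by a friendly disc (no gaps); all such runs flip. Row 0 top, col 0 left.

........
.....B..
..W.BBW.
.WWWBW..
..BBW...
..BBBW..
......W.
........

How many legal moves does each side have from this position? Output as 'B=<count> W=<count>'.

-- B to move --
(1,1): no bracket -> illegal
(1,2): flips 2 -> legal
(1,3): no bracket -> illegal
(1,6): no bracket -> illegal
(1,7): flips 3 -> legal
(2,0): flips 1 -> legal
(2,1): flips 1 -> legal
(2,3): flips 1 -> legal
(2,7): flips 1 -> legal
(3,0): flips 3 -> legal
(3,6): flips 1 -> legal
(3,7): flips 1 -> legal
(4,0): no bracket -> illegal
(4,1): no bracket -> illegal
(4,5): flips 2 -> legal
(4,6): flips 1 -> legal
(5,6): flips 1 -> legal
(5,7): no bracket -> illegal
(6,4): no bracket -> illegal
(6,5): no bracket -> illegal
(6,7): no bracket -> illegal
(7,5): no bracket -> illegal
(7,6): no bracket -> illegal
(7,7): no bracket -> illegal
B mobility = 12
-- W to move --
(0,4): flips 1 -> legal
(0,5): flips 2 -> legal
(0,6): flips 2 -> legal
(1,3): flips 1 -> legal
(1,4): flips 2 -> legal
(1,6): no bracket -> illegal
(2,3): flips 2 -> legal
(3,6): no bracket -> illegal
(4,1): flips 2 -> legal
(4,5): no bracket -> illegal
(5,1): flips 4 -> legal
(6,1): no bracket -> illegal
(6,2): flips 3 -> legal
(6,3): flips 2 -> legal
(6,4): flips 3 -> legal
(6,5): flips 2 -> legal
W mobility = 12

Answer: B=12 W=12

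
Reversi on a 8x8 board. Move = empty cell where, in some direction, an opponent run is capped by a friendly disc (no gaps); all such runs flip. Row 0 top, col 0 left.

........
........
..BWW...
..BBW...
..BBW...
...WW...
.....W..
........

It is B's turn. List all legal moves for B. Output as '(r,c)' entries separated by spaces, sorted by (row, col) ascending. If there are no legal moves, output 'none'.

Answer: (1,3) (1,4) (1,5) (2,5) (3,5) (4,5) (5,5) (6,3) (6,4) (7,6)

Derivation:
(1,2): no bracket -> illegal
(1,3): flips 1 -> legal
(1,4): flips 1 -> legal
(1,5): flips 1 -> legal
(2,5): flips 3 -> legal
(3,5): flips 1 -> legal
(4,5): flips 1 -> legal
(5,2): no bracket -> illegal
(5,5): flips 1 -> legal
(5,6): no bracket -> illegal
(6,2): no bracket -> illegal
(6,3): flips 1 -> legal
(6,4): flips 1 -> legal
(6,6): no bracket -> illegal
(7,4): no bracket -> illegal
(7,5): no bracket -> illegal
(7,6): flips 2 -> legal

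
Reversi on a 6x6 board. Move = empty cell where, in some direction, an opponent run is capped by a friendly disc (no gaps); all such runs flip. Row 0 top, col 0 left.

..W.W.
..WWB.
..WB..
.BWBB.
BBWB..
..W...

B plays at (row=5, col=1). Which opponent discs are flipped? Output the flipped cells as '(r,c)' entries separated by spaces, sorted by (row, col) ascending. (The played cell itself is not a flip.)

Answer: (4,2)

Derivation:
Dir NW: first cell 'B' (not opp) -> no flip
Dir N: first cell 'B' (not opp) -> no flip
Dir NE: opp run (4,2) capped by B -> flip
Dir W: first cell '.' (not opp) -> no flip
Dir E: opp run (5,2), next='.' -> no flip
Dir SW: edge -> no flip
Dir S: edge -> no flip
Dir SE: edge -> no flip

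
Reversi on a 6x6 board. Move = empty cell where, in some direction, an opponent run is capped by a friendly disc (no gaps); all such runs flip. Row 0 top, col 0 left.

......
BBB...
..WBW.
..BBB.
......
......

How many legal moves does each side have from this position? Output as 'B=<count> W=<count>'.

Answer: B=4 W=4

Derivation:
-- B to move --
(1,3): no bracket -> illegal
(1,4): flips 1 -> legal
(1,5): flips 1 -> legal
(2,1): flips 1 -> legal
(2,5): flips 1 -> legal
(3,1): no bracket -> illegal
(3,5): no bracket -> illegal
B mobility = 4
-- W to move --
(0,0): flips 1 -> legal
(0,1): no bracket -> illegal
(0,2): flips 1 -> legal
(0,3): no bracket -> illegal
(1,3): no bracket -> illegal
(1,4): no bracket -> illegal
(2,0): no bracket -> illegal
(2,1): no bracket -> illegal
(2,5): no bracket -> illegal
(3,1): no bracket -> illegal
(3,5): no bracket -> illegal
(4,1): no bracket -> illegal
(4,2): flips 2 -> legal
(4,3): no bracket -> illegal
(4,4): flips 2 -> legal
(4,5): no bracket -> illegal
W mobility = 4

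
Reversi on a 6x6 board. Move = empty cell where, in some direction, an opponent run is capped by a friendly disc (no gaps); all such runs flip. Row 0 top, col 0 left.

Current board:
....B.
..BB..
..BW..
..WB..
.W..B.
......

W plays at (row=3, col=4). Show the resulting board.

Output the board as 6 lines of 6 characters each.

Place W at (3,4); scan 8 dirs for brackets.
Dir NW: first cell 'W' (not opp) -> no flip
Dir N: first cell '.' (not opp) -> no flip
Dir NE: first cell '.' (not opp) -> no flip
Dir W: opp run (3,3) capped by W -> flip
Dir E: first cell '.' (not opp) -> no flip
Dir SW: first cell '.' (not opp) -> no flip
Dir S: opp run (4,4), next='.' -> no flip
Dir SE: first cell '.' (not opp) -> no flip
All flips: (3,3)

Answer: ....B.
..BB..
..BW..
..WWW.
.W..B.
......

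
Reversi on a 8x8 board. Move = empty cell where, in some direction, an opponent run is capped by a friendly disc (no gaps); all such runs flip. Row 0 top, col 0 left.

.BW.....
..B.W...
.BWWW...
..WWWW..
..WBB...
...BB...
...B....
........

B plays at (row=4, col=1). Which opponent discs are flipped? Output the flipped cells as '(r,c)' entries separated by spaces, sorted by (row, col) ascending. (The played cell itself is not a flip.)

Answer: (4,2)

Derivation:
Dir NW: first cell '.' (not opp) -> no flip
Dir N: first cell '.' (not opp) -> no flip
Dir NE: opp run (3,2) (2,3) (1,4), next='.' -> no flip
Dir W: first cell '.' (not opp) -> no flip
Dir E: opp run (4,2) capped by B -> flip
Dir SW: first cell '.' (not opp) -> no flip
Dir S: first cell '.' (not opp) -> no flip
Dir SE: first cell '.' (not opp) -> no flip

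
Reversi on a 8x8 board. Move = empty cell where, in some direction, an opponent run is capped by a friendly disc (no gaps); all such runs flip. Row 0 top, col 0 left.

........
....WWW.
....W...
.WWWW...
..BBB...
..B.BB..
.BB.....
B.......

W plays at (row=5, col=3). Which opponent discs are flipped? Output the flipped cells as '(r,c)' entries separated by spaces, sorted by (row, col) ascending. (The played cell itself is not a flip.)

Answer: (4,2) (4,3)

Derivation:
Dir NW: opp run (4,2) capped by W -> flip
Dir N: opp run (4,3) capped by W -> flip
Dir NE: opp run (4,4), next='.' -> no flip
Dir W: opp run (5,2), next='.' -> no flip
Dir E: opp run (5,4) (5,5), next='.' -> no flip
Dir SW: opp run (6,2), next='.' -> no flip
Dir S: first cell '.' (not opp) -> no flip
Dir SE: first cell '.' (not opp) -> no flip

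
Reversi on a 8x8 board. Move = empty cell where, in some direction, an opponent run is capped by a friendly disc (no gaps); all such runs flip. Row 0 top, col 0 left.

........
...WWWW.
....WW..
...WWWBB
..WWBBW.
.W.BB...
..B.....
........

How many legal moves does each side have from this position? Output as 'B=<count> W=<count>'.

Answer: B=13 W=9

Derivation:
-- B to move --
(0,2): no bracket -> illegal
(0,3): flips 2 -> legal
(0,4): flips 3 -> legal
(0,5): flips 3 -> legal
(0,6): no bracket -> illegal
(0,7): no bracket -> illegal
(1,2): no bracket -> illegal
(1,7): no bracket -> illegal
(2,2): flips 1 -> legal
(2,3): flips 3 -> legal
(2,6): flips 1 -> legal
(2,7): no bracket -> illegal
(3,1): flips 1 -> legal
(3,2): flips 4 -> legal
(4,0): flips 1 -> legal
(4,1): flips 2 -> legal
(4,7): flips 1 -> legal
(5,0): no bracket -> illegal
(5,2): no bracket -> illegal
(5,5): flips 1 -> legal
(5,6): flips 1 -> legal
(5,7): no bracket -> illegal
(6,0): no bracket -> illegal
(6,1): no bracket -> illegal
B mobility = 13
-- W to move --
(2,6): flips 1 -> legal
(2,7): no bracket -> illegal
(4,7): flips 1 -> legal
(5,2): no bracket -> illegal
(5,5): flips 2 -> legal
(5,6): flips 1 -> legal
(6,1): no bracket -> illegal
(6,3): flips 1 -> legal
(6,4): flips 3 -> legal
(6,5): flips 1 -> legal
(7,1): flips 3 -> legal
(7,2): no bracket -> illegal
(7,3): flips 1 -> legal
W mobility = 9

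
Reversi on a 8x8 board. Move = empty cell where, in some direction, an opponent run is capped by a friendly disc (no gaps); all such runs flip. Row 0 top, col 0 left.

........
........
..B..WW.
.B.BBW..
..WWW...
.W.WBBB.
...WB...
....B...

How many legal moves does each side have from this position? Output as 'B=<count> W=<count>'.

Answer: B=8 W=10

Derivation:
-- B to move --
(1,4): no bracket -> illegal
(1,5): no bracket -> illegal
(1,6): flips 1 -> legal
(1,7): no bracket -> illegal
(2,4): no bracket -> illegal
(2,7): no bracket -> illegal
(3,2): flips 1 -> legal
(3,6): flips 1 -> legal
(3,7): no bracket -> illegal
(4,0): no bracket -> illegal
(4,1): no bracket -> illegal
(4,5): no bracket -> illegal
(4,6): no bracket -> illegal
(5,0): no bracket -> illegal
(5,2): flips 3 -> legal
(6,0): flips 2 -> legal
(6,1): no bracket -> illegal
(6,2): flips 1 -> legal
(7,2): flips 1 -> legal
(7,3): flips 3 -> legal
B mobility = 8
-- W to move --
(1,1): flips 2 -> legal
(1,2): no bracket -> illegal
(1,3): no bracket -> illegal
(2,0): flips 1 -> legal
(2,1): no bracket -> illegal
(2,3): flips 1 -> legal
(2,4): flips 2 -> legal
(3,0): no bracket -> illegal
(3,2): flips 2 -> legal
(4,0): no bracket -> illegal
(4,1): no bracket -> illegal
(4,5): flips 1 -> legal
(4,6): no bracket -> illegal
(4,7): no bracket -> illegal
(5,7): flips 3 -> legal
(6,5): flips 2 -> legal
(6,6): flips 1 -> legal
(6,7): no bracket -> illegal
(7,3): no bracket -> illegal
(7,5): flips 1 -> legal
W mobility = 10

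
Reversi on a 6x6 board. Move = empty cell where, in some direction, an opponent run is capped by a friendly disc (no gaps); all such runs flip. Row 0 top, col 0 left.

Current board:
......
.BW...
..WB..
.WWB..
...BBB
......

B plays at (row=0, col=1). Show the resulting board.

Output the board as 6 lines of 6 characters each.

Answer: .B....
.BB...
..WB..
.WWB..
...BBB
......

Derivation:
Place B at (0,1); scan 8 dirs for brackets.
Dir NW: edge -> no flip
Dir N: edge -> no flip
Dir NE: edge -> no flip
Dir W: first cell '.' (not opp) -> no flip
Dir E: first cell '.' (not opp) -> no flip
Dir SW: first cell '.' (not opp) -> no flip
Dir S: first cell 'B' (not opp) -> no flip
Dir SE: opp run (1,2) capped by B -> flip
All flips: (1,2)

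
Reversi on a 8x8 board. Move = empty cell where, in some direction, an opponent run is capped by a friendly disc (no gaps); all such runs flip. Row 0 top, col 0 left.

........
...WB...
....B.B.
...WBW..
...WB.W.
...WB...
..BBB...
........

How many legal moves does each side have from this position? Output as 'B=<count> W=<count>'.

Answer: B=9 W=9

Derivation:
-- B to move --
(0,2): flips 1 -> legal
(0,3): no bracket -> illegal
(0,4): no bracket -> illegal
(1,2): flips 1 -> legal
(2,2): flips 1 -> legal
(2,3): flips 3 -> legal
(2,5): no bracket -> illegal
(3,2): flips 2 -> legal
(3,6): flips 1 -> legal
(3,7): no bracket -> illegal
(4,2): flips 3 -> legal
(4,5): no bracket -> illegal
(4,7): no bracket -> illegal
(5,2): flips 2 -> legal
(5,5): no bracket -> illegal
(5,6): no bracket -> illegal
(5,7): flips 2 -> legal
B mobility = 9
-- W to move --
(0,3): no bracket -> illegal
(0,4): no bracket -> illegal
(0,5): no bracket -> illegal
(1,5): flips 2 -> legal
(1,6): no bracket -> illegal
(1,7): flips 1 -> legal
(2,3): no bracket -> illegal
(2,5): flips 1 -> legal
(2,7): no bracket -> illegal
(3,6): no bracket -> illegal
(3,7): no bracket -> illegal
(4,5): flips 1 -> legal
(5,1): no bracket -> illegal
(5,2): no bracket -> illegal
(5,5): flips 2 -> legal
(6,1): no bracket -> illegal
(6,5): flips 1 -> legal
(7,1): flips 1 -> legal
(7,2): no bracket -> illegal
(7,3): flips 1 -> legal
(7,4): no bracket -> illegal
(7,5): flips 1 -> legal
W mobility = 9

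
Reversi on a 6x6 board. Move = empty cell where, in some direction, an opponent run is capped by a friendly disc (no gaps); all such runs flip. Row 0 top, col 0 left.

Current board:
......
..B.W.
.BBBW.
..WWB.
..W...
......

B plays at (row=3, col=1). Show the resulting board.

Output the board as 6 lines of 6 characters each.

Answer: ......
..B.W.
.BBBW.
.BBBB.
..W...
......

Derivation:
Place B at (3,1); scan 8 dirs for brackets.
Dir NW: first cell '.' (not opp) -> no flip
Dir N: first cell 'B' (not opp) -> no flip
Dir NE: first cell 'B' (not opp) -> no flip
Dir W: first cell '.' (not opp) -> no flip
Dir E: opp run (3,2) (3,3) capped by B -> flip
Dir SW: first cell '.' (not opp) -> no flip
Dir S: first cell '.' (not opp) -> no flip
Dir SE: opp run (4,2), next='.' -> no flip
All flips: (3,2) (3,3)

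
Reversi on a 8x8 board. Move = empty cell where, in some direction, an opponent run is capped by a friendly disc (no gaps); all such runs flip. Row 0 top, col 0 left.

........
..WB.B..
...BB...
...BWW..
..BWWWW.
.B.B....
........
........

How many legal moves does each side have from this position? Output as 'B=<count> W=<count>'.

Answer: B=9 W=8

Derivation:
-- B to move --
(0,1): flips 1 -> legal
(0,2): no bracket -> illegal
(0,3): no bracket -> illegal
(1,1): flips 1 -> legal
(2,1): no bracket -> illegal
(2,2): no bracket -> illegal
(2,5): no bracket -> illegal
(2,6): flips 2 -> legal
(3,2): no bracket -> illegal
(3,6): flips 2 -> legal
(3,7): no bracket -> illegal
(4,7): flips 4 -> legal
(5,2): no bracket -> illegal
(5,4): flips 2 -> legal
(5,5): flips 1 -> legal
(5,6): flips 2 -> legal
(5,7): flips 2 -> legal
B mobility = 9
-- W to move --
(0,2): flips 2 -> legal
(0,3): flips 3 -> legal
(0,4): no bracket -> illegal
(0,5): no bracket -> illegal
(0,6): no bracket -> illegal
(1,4): flips 2 -> legal
(1,6): no bracket -> illegal
(2,2): flips 1 -> legal
(2,5): no bracket -> illegal
(2,6): no bracket -> illegal
(3,1): no bracket -> illegal
(3,2): flips 1 -> legal
(4,0): no bracket -> illegal
(4,1): flips 1 -> legal
(5,0): no bracket -> illegal
(5,2): no bracket -> illegal
(5,4): no bracket -> illegal
(6,0): no bracket -> illegal
(6,1): no bracket -> illegal
(6,2): flips 1 -> legal
(6,3): flips 1 -> legal
(6,4): no bracket -> illegal
W mobility = 8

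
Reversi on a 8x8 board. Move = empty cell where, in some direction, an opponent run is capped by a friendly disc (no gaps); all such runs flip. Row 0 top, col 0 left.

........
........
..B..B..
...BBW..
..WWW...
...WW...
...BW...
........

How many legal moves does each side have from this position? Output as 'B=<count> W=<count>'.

-- B to move --
(2,4): no bracket -> illegal
(2,6): no bracket -> illegal
(3,1): no bracket -> illegal
(3,2): no bracket -> illegal
(3,6): flips 1 -> legal
(4,1): no bracket -> illegal
(4,5): flips 2 -> legal
(4,6): no bracket -> illegal
(5,1): flips 1 -> legal
(5,2): flips 1 -> legal
(5,5): flips 1 -> legal
(6,2): no bracket -> illegal
(6,5): flips 1 -> legal
(7,3): no bracket -> illegal
(7,4): flips 3 -> legal
(7,5): no bracket -> illegal
B mobility = 7
-- W to move --
(1,1): flips 2 -> legal
(1,2): no bracket -> illegal
(1,3): no bracket -> illegal
(1,4): no bracket -> illegal
(1,5): flips 1 -> legal
(1,6): flips 2 -> legal
(2,1): no bracket -> illegal
(2,3): flips 1 -> legal
(2,4): flips 2 -> legal
(2,6): no bracket -> illegal
(3,1): no bracket -> illegal
(3,2): flips 2 -> legal
(3,6): no bracket -> illegal
(4,5): no bracket -> illegal
(5,2): no bracket -> illegal
(6,2): flips 1 -> legal
(7,2): flips 1 -> legal
(7,3): flips 1 -> legal
(7,4): no bracket -> illegal
W mobility = 9

Answer: B=7 W=9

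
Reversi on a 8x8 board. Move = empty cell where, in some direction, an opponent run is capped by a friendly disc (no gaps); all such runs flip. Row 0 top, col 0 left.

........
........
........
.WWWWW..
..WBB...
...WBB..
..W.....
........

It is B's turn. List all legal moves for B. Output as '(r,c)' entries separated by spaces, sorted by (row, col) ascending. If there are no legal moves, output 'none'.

(2,0): no bracket -> illegal
(2,1): flips 1 -> legal
(2,2): flips 1 -> legal
(2,3): flips 1 -> legal
(2,4): flips 1 -> legal
(2,5): flips 1 -> legal
(2,6): flips 1 -> legal
(3,0): no bracket -> illegal
(3,6): no bracket -> illegal
(4,0): no bracket -> illegal
(4,1): flips 1 -> legal
(4,5): no bracket -> illegal
(4,6): no bracket -> illegal
(5,1): no bracket -> illegal
(5,2): flips 1 -> legal
(6,1): no bracket -> illegal
(6,3): flips 1 -> legal
(6,4): no bracket -> illegal
(7,1): flips 2 -> legal
(7,2): no bracket -> illegal
(7,3): no bracket -> illegal

Answer: (2,1) (2,2) (2,3) (2,4) (2,5) (2,6) (4,1) (5,2) (6,3) (7,1)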